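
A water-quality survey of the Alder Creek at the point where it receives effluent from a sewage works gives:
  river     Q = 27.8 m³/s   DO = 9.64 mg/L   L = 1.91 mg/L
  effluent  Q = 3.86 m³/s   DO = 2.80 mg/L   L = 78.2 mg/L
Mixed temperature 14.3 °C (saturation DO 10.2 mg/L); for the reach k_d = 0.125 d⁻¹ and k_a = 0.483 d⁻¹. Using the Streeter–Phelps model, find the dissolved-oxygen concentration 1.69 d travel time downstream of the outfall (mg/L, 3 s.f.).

Mixed DO = (27.8×9.64 + 3.86×2.80)/(27.8+3.86) = 278.8/31.66 = 8.806 mg/L.
Mixed L₀ = (27.8×1.91 + 3.86×78.2)/(31.66) = 354.9/31.66 = 11.21 mg/L.
Initial deficit D₀ = C_s − DO₀ = 10.2 − 8.806 = 1.394 mg/L.
D(1.69) = [0.125×11.21/(0.483−0.125)](e^(−0.125×1.69) − e^(−0.483×1.69)) + 1.394 e^(−0.483×1.69)
= 3.915 × (0.8096 − 0.4421) + 1.394 × 0.4421 = 2.055 mg/L.
DO = 10.2 − 2.055 = 8.145 mg/L.

DO ≈ 8.15 mg/L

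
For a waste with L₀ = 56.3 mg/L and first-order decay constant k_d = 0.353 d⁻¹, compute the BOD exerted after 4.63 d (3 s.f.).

y ≈ 45.3 mg/L

y_t = L₀(1 − e^(−k_d t)) = 56.3 × (1 − e^(−0.353×4.63))
= 56.3 × (1 − 0.1951) = 56.3 × 0.8049 = 45.32 mg/L.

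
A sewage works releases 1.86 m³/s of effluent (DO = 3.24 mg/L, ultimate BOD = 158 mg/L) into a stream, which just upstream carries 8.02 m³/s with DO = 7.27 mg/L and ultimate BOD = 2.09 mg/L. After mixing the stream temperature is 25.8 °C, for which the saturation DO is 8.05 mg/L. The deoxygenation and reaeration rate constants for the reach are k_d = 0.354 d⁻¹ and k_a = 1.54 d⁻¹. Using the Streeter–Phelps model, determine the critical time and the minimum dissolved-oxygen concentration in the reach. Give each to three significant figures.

t_c ≈ 1.09 d; minimum DO ≈ 3.13 mg/L

Mixed DO = (8.02×7.27 + 1.86×3.24)/(8.02+1.86) = 64.33/9.880 = 6.511 mg/L.
Mixed L₀ = (8.02×2.09 + 1.86×158)/(9.880) = 310.6/9.880 = 31.44 mg/L.
Initial deficit D₀ = C_s − DO₀ = 8.05 − 6.511 = 1.539 mg/L.
t_c = (1/1.186) ln[(1.54/0.354)(1 − 1.539×1.186/(0.354×31.44))] = 0.8432 × ln(3.637) = 1.089 d.
D_c = (0.354/1.54) × 31.44 × e^(−0.354×1.089) = 0.2299 × 31.44 × 0.6802 = 4.916 mg/L.
Minimum DO = 8.05 − 4.916 = 3.134 mg/L.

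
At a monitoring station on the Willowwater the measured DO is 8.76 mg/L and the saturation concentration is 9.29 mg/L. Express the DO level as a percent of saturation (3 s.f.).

% saturation = C/C_s × 100 = 8.76/9.29 × 100 = 94.3 %.

94.3 % saturation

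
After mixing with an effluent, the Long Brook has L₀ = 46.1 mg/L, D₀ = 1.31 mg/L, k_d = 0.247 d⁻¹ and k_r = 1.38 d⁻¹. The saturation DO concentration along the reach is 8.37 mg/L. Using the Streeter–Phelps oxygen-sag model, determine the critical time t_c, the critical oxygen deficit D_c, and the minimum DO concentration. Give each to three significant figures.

At the critical point dD/dt = 0, so k_d L₀ e^(−k_d t) = k_r D. Substituting D(t) from the Streeter–Phelps equation and solving for t gives
t_c = ln[(k_r/k_d)(1 − D₀(k_r−k_d)/(k_d L₀))] / (k_r−k_d).
Here k_r−k_d = 1.133 d⁻¹ and 1 − D₀(k_r−k_d)/(k_d L₀) = 1 − 1.31×1.133/(0.247×46.1) = 0.8697, so
t_c = ln(5.587 × 0.8697) / 1.133 = 1.581 / 1.133 = 1.395 d.
L(t_c) = L₀ e^(−k_d t_c) = 46.1 × 0.7085 = 32.66 mg/L, and at the critical point k_r D_c = k_d L, so D_c = (0.247/1.38) × 32.66 = 5.846 mg/L.
Minimum DO = C_s − D_c = 8.37 − 5.846 = 2.524 mg/L.

t_c ≈ 1.40 d; D_c ≈ 5.85 mg/L; min DO ≈ 2.52 mg/L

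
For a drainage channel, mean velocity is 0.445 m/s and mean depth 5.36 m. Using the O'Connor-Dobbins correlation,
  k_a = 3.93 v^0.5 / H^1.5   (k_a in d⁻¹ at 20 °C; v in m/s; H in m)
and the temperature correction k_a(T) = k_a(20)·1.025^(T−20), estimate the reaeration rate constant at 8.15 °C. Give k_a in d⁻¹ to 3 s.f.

k_a(20) = 3.93 × 0.445^0.5 / 5.36^1.5 = 3.93 × 0.6671 / 12.41 = 0.2113 d⁻¹.
k_a(8.15) = 0.2113 × 1.025^(8.15−20) = 0.2113 × 0.7463 = 0.1577 d⁻¹.

k_a ≈ 0.158 d⁻¹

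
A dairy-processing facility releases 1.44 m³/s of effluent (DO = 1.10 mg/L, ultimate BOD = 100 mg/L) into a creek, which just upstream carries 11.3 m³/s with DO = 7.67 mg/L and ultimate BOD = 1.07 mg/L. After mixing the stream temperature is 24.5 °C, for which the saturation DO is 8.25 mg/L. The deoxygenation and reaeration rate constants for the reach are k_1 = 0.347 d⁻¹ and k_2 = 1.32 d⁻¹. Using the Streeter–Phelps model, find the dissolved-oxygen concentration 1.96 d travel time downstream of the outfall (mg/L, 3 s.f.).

Mixed DO = (11.3×7.67 + 1.44×1.10)/(11.3+1.44) = 88.26/12.74 = 6.927 mg/L.
Mixed L₀ = (11.3×1.07 + 1.44×100)/(12.74) = 156.1/12.74 = 12.25 mg/L.
Initial deficit D₀ = C_s − DO₀ = 8.25 − 6.927 = 1.323 mg/L.
D(1.96) = [0.347×12.25/(1.32−0.347)](e^(−0.347×1.96) − e^(−1.32×1.96)) + 1.323 e^(−1.32×1.96)
= 4.369 × (0.5066 − 0.07523) + 1.323 × 0.07523 = 1.984 mg/L.
DO = 8.25 − 1.984 = 6.266 mg/L.

DO ≈ 6.27 mg/L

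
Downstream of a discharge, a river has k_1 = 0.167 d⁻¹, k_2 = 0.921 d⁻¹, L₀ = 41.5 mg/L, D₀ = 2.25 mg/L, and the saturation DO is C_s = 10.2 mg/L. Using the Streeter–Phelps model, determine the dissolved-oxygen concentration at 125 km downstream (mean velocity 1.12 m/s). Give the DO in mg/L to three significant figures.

Travel time t = x/v = 125 km / (1.12 m/s) = 125000 m / 1.12 m/s = 111600 s = 1.292 d.
k_1 L₀/(k_2−k_1) = 0.167×41.5/(0.921−0.167) = 6.931/0.7540 = 9.192 mg/L.
e^(−k_1 t) = e^(−0.167×1.292) = 0.8060; e^(−k_2 t) = e^(−0.921×1.292) = 0.3043.
D = 9.192 × (0.8060 − 0.3043) + 2.25 × 0.3043 = 4.611 + 0.6847 = 5.296 mg/L.
DO = C_s − D = 10.2 − 5.296 = 4.904 mg/L.

DO ≈ 4.90 mg/L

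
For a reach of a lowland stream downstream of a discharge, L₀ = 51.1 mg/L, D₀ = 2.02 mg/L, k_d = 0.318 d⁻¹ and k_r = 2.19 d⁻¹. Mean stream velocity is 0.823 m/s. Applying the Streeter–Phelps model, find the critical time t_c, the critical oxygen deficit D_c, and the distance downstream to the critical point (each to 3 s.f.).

At the critical point dD/dt = 0, so k_d L₀ e^(−k_d t) = k_r D. Substituting D(t) from the Streeter–Phelps equation and solving for t gives
t_c = ln[(k_r/k_d)(1 − D₀(k_r−k_d)/(k_d L₀))] / (k_r−k_d).
Here k_r−k_d = 1.872 d⁻¹ and 1 − D₀(k_r−k_d)/(k_d L₀) = 1 − 2.02×1.872/(0.318×51.1) = 0.7673, so
t_c = ln(6.887 × 0.7673) / 1.872 = 1.665 / 1.872 = 0.8893 d.
L(t_c) = L₀ e^(−k_d t_c) = 51.1 × 0.7537 = 38.51 mg/L, and at the critical point k_r D_c = k_d L, so D_c = (0.318/2.19) × 38.51 = 5.592 mg/L.
x_c = v t_c = 0.823 m/s × 0.8893 d × 86400 s/d = 63230 m ≈ 63.2 km.

t_c ≈ 0.889 d; D_c ≈ 5.59 mg/L; x_c ≈ 63.2 km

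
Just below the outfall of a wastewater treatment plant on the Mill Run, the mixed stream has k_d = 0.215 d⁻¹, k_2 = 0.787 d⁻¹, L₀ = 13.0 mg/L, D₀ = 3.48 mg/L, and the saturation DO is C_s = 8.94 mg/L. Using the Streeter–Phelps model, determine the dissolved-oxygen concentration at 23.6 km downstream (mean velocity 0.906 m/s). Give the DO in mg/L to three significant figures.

Travel time t = x/v = 23.6 km / (0.906 m/s) = 23600 m / 0.906 m/s = 26050 s = 0.3015 d.
k_d L₀/(k_2−k_d) = 0.215×13.0/(0.787−0.215) = 2.795/0.5720 = 4.886 mg/L.
e^(−k_d t) = e^(−0.215×0.3015) = 0.9372; e^(−k_2 t) = e^(−0.787×0.3015) = 0.7888.
D = 4.886 × (0.9372 − 0.7888) + 3.48 × 0.7888 = 0.7254 + 2.745 = 3.470 mg/L.
DO = C_s − D = 8.94 − 3.470 = 5.470 mg/L.

DO ≈ 5.47 mg/L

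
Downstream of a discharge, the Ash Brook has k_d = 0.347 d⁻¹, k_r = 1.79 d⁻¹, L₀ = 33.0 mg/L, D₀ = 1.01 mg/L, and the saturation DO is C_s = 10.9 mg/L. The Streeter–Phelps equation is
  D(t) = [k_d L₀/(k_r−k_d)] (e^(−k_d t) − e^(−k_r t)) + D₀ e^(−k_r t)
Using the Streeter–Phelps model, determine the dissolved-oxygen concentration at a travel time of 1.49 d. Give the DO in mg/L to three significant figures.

k_d L₀/(k_r−k_d) = 0.347×33.0/(1.79−0.347) = 11.45/1.443 = 7.936 mg/L.
e^(−k_d t) = e^(−0.347×1.490) = 0.5963; e^(−k_r t) = e^(−1.79×1.490) = 0.06945.
D = 7.936 × (0.5963 − 0.06945) + 1.01 × 0.06945 = 4.181 + 0.07015 = 4.251 mg/L.
DO = C_s − D = 10.9 − 4.251 = 6.649 mg/L.

DO ≈ 6.65 mg/L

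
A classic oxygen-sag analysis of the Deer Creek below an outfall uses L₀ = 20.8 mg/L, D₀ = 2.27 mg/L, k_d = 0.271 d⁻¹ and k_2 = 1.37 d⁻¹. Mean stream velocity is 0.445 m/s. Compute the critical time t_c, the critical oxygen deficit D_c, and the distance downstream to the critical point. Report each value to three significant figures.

At the critical point dD/dt = 0, so k_d L₀ e^(−k_d t) = k_2 D. Substituting D(t) from the Streeter–Phelps equation and solving for t gives
t_c = ln[(k_2/k_d)(1 − D₀(k_2−k_d)/(k_d L₀))] / (k_2−k_d).
Here k_2−k_d = 1.099 d⁻¹ and 1 − D₀(k_2−k_d)/(k_d L₀) = 1 − 2.27×1.099/(0.271×20.8) = 0.5574, so
t_c = ln(5.055 × 0.5574) / 1.099 = 1.036 / 1.099 = 0.9427 d.
L(t_c) = L₀ e^(−k_d t_c) = 20.8 × 0.7746 = 16.11 mg/L, and at the critical point k_2 D_c = k_d L, so D_c = (0.271/1.37) × 16.11 = 3.187 mg/L.
x_c = v t_c = 0.445 m/s × 0.9427 d × 86400 s/d = 36240 m ≈ 36.2 km.

t_c ≈ 0.943 d; D_c ≈ 3.19 mg/L; x_c ≈ 36.2 km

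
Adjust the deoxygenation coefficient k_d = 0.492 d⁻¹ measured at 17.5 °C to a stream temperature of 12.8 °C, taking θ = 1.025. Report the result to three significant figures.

k_d ≈ 0.438 d⁻¹

k_d(T₂) = k_d(T₁) · θ^(T₂−T₁) = 0.492 × 1.025^(12.8−17.5)
= 0.492 × 1.025^-4.70 = 0.492 × 0.8904 = 0.4381 d⁻¹.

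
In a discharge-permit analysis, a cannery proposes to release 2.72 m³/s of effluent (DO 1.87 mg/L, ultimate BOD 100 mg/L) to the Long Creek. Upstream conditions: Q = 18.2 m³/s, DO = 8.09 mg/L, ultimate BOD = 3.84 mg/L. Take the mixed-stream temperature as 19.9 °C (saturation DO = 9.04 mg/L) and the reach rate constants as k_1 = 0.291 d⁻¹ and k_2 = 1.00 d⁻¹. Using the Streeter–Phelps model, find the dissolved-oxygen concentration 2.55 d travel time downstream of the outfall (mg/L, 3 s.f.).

Mixed DO = (18.2×8.09 + 2.72×1.87)/(18.2+2.72) = 152.3/20.92 = 7.281 mg/L.
Mixed L₀ = (18.2×3.84 + 2.72×100)/(20.92) = 341.9/20.92 = 16.34 mg/L.
Initial deficit D₀ = C_s − DO₀ = 9.04 − 7.281 = 1.759 mg/L.
D(2.55) = [0.291×16.34/(1.00−0.291)](e^(−0.291×2.55) − e^(−1.00×2.55)) + 1.759 e^(−1.00×2.55)
= 6.708 × (0.4761 − 0.07808) + 1.759 × 0.07808 = 2.807 mg/L.
DO = 9.04 − 2.807 = 6.233 mg/L.

DO ≈ 6.23 mg/L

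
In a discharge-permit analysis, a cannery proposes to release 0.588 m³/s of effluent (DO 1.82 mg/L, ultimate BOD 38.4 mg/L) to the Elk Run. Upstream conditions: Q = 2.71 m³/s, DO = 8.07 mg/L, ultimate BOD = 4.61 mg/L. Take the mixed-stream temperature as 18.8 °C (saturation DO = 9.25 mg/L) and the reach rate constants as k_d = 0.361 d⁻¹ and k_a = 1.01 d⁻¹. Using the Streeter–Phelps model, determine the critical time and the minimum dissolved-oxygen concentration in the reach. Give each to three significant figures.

t_c ≈ 0.829 d; minimum DO ≈ 6.43 mg/L

Mixed DO = (2.71×8.07 + 0.588×1.82)/(2.71+0.588) = 22.94/3.298 = 6.956 mg/L.
Mixed L₀ = (2.71×4.61 + 0.588×38.4)/(3.298) = 35.07/3.298 = 10.63 mg/L.
Initial deficit D₀ = C_s − DO₀ = 9.25 − 6.956 = 2.294 mg/L.
t_c = (1/0.6490) ln[(1.01/0.361)(1 − 2.294×0.6490/(0.361×10.63))] = 1.541 × ln(1.713) = 0.8290 d.
D_c = (0.361/1.01) × 10.63 × e^(−0.361×0.8290) = 0.3574 × 10.63 × 0.7414 = 2.818 mg/L.
Minimum DO = 9.25 − 2.818 = 6.432 mg/L.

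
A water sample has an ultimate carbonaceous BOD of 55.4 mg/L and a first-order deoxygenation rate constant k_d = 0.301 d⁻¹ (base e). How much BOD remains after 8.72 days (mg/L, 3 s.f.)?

L ≈ 4.01 mg/L

L_t = L₀ e^(−k_d t) = 55.4 × e^(−0.301×8.72) = 55.4 × 0.07246 = 4.014 mg/L.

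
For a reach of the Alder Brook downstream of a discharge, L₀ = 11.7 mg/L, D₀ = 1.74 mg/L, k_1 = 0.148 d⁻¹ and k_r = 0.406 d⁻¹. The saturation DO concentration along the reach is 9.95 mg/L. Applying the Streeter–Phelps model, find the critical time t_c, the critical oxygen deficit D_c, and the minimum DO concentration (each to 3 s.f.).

t_c ≈ 2.75 d; D_c ≈ 2.84 mg/L; min DO ≈ 7.11 mg/L

t_c = [1/(k_r−k_1)] ln[(k_r/k_1)(1 − D₀(k_r−k_1)/(k_1 L₀))]
= [1/(0.406−0.148)] ln[(0.406/0.148)(1 − 1.74×0.2580/(0.148×11.7))]
= (1/0.2580) ln[2.743 × 0.7407] = 3.876 × ln(2.032) = 3.876 × 0.7090 = 2.748 d.
L(t_c) = L₀ e^(−k_1 t_c) = 11.7 × 0.6658 = 7.790 mg/L, and at the critical point k_r D_c = k_1 L, so D_c = (0.148/0.406) × 7.790 = 2.840 mg/L.
Minimum DO = C_s − D_c = 9.95 − 2.840 = 7.110 mg/L.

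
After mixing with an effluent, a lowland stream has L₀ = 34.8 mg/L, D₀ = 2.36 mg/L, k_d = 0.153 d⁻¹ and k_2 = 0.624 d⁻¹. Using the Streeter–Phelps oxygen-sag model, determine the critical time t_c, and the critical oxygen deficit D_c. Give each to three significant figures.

t_c ≈ 2.49 d; D_c ≈ 5.83 mg/L

At the critical point dD/dt = 0, so k_d L₀ e^(−k_d t) = k_2 D. Substituting D(t) from the Streeter–Phelps equation and solving for t gives
t_c = ln[(k_2/k_d)(1 − D₀(k_2−k_d)/(k_d L₀))] / (k_2−k_d).
Here k_2−k_d = 0.4710 d⁻¹ and 1 − D₀(k_2−k_d)/(k_d L₀) = 1 − 2.36×0.4710/(0.153×34.8) = 0.7912, so
t_c = ln(4.078 × 0.7912) / 0.4710 = 1.172 / 0.4710 = 2.487 d.
L(t_c) = L₀ e^(−k_d t_c) = 34.8 × 0.6835 = 23.78 mg/L, and at the critical point k_2 D_c = k_d L, so D_c = (0.153/0.624) × 23.78 = 5.832 mg/L.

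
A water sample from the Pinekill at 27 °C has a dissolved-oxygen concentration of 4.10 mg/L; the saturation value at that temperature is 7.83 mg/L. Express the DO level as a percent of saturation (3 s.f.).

% saturation = C/C_s × 100 = 4.10/7.83 × 100 = 52.4 %.

52.4 % saturation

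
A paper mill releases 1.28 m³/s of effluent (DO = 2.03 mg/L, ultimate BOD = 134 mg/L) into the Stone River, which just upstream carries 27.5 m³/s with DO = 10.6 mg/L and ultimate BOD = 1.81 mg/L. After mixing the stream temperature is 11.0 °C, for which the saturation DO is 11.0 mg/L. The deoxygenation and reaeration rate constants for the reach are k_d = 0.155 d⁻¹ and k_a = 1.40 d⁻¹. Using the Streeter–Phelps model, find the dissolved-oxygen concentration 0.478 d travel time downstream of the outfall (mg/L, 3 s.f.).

DO ≈ 10.2 mg/L

Mixed DO = (27.5×10.6 + 1.28×2.03)/(27.5+1.28) = 294.1/28.78 = 10.22 mg/L.
Mixed L₀ = (27.5×1.81 + 1.28×134)/(28.78) = 221.3/28.78 = 7.689 mg/L.
Initial deficit D₀ = C_s − DO₀ = 11.0 − 10.22 = 0.7812 mg/L.
D(0.478) = [0.155×7.689/(1.40−0.155)](e^(−0.155×0.478) − e^(−1.40×0.478)) + 0.7812 e^(−1.40×0.478)
= 0.9573 × (0.9286 − 0.5121) + 0.7812 × 0.5121 = 0.7987 mg/L.
DO = 11.0 − 0.7987 = 10.20 mg/L.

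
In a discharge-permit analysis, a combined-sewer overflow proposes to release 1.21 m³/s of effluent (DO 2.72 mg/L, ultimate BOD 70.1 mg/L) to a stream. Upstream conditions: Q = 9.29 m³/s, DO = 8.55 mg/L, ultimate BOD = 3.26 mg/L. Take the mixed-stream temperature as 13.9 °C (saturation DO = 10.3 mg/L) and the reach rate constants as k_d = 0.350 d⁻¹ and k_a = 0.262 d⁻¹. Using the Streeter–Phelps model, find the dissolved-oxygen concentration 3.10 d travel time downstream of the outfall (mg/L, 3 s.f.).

Mixed DO = (9.29×8.55 + 1.21×2.72)/(9.29+1.21) = 82.72/10.50 = 7.878 mg/L.
Mixed L₀ = (9.29×3.26 + 1.21×70.1)/(10.50) = 115.1/10.50 = 10.96 mg/L.
Initial deficit D₀ = C_s − DO₀ = 10.3 − 7.878 = 2.422 mg/L.
D(3.10) = [0.350×10.96/(0.262−0.350)](e^(−0.350×3.10) − e^(−0.262×3.10)) + 2.422 e^(−0.262×3.10)
= -43.60 × (0.3379 − 0.4439) + 2.422 × 0.4439 = 5.696 mg/L.
DO = 10.3 − 5.696 = 4.604 mg/L.

DO ≈ 4.60 mg/L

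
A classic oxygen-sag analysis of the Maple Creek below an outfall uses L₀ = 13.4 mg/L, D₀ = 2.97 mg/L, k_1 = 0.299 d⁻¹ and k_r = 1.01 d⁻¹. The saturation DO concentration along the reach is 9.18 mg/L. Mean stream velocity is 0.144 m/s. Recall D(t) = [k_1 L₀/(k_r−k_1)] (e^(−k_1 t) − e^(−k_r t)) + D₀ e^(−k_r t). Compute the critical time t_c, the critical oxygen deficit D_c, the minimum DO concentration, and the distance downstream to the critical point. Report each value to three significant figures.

At the critical point dD/dt = 0, so k_1 L₀ e^(−k_1 t) = k_r D. Substituting D(t) from the Streeter–Phelps equation and solving for t gives
t_c = ln[(k_r/k_1)(1 − D₀(k_r−k_1)/(k_1 L₀))] / (k_r−k_1).
Here k_r−k_1 = 0.7110 d⁻¹ and 1 − D₀(k_r−k_1)/(k_1 L₀) = 1 − 2.97×0.7110/(0.299×13.4) = 0.4730, so
t_c = ln(3.378 × 0.4730) / 0.7110 = 0.4685 / 0.7110 = 0.6589 d.
D_c = (k_1/k_r) L₀ e^(−k_1 t_c) = (0.299/1.01) × 13.4 × e^(−0.299×0.6589) = 0.2960 × 13.4 × 0.8212 = 3.258 mg/L.
Minimum DO = C_s − D_c = 9.18 − 3.258 = 5.922 mg/L.
x_c = v t_c = 0.144 m/s × 0.6589 d × 86400 s/d = 8198 m ≈ 8.20 km.

t_c ≈ 0.659 d; D_c ≈ 3.26 mg/L; min DO ≈ 5.92 mg/L; x_c ≈ 8.20 km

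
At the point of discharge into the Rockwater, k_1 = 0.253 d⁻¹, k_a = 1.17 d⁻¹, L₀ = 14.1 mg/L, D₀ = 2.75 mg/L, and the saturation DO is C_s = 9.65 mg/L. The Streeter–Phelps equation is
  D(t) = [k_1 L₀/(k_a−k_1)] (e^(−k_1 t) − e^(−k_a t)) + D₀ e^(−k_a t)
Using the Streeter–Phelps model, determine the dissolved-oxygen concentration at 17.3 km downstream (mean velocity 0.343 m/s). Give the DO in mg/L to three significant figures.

Travel time t = x/v = 17.3 km / (0.343 m/s) = 17300 m / 0.343 m/s = 50440 s = 0.5838 d.
k_1 L₀/(k_a−k_1) = 0.253×14.1/(1.17−0.253) = 3.567/0.9170 = 3.890 mg/L.
e^(−k_1 t) = e^(−0.253×0.5838) = 0.8627; e^(−k_a t) = e^(−1.17×0.5838) = 0.5051.
D = 3.890 × (0.8627 − 0.5051) + 2.75 × 0.5051 = 1.391 + 1.389 = 2.780 mg/L.
DO = C_s − D = 9.65 − 2.780 = 6.870 mg/L.

DO ≈ 6.87 mg/L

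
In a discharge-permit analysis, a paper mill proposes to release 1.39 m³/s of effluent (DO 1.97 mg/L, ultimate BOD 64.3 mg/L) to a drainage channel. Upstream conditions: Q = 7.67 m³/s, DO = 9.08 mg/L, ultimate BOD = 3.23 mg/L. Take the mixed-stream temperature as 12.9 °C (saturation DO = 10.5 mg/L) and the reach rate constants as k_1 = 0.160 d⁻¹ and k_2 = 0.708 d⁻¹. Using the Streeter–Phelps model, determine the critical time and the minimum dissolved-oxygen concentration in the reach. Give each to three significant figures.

Mixed DO = (7.67×9.08 + 1.39×1.97)/(7.67+1.39) = 72.38/9.060 = 7.989 mg/L.
Mixed L₀ = (7.67×3.23 + 1.39×64.3)/(9.060) = 114.2/9.060 = 12.60 mg/L.
Initial deficit D₀ = C_s − DO₀ = 10.5 − 7.989 = 2.511 mg/L.
t_c = (1/0.5480) ln[(0.708/0.160)(1 − 2.511×0.5480/(0.160×12.60))] = 1.825 × ln(1.405) = 0.6202 d.
D_c = (0.160/0.708) × 12.60 × e^(−0.160×0.6202) = 0.2260 × 12.60 × 0.9055 = 2.578 mg/L.
Minimum DO = 10.5 − 2.578 = 7.922 mg/L.

t_c ≈ 0.620 d; minimum DO ≈ 7.92 mg/L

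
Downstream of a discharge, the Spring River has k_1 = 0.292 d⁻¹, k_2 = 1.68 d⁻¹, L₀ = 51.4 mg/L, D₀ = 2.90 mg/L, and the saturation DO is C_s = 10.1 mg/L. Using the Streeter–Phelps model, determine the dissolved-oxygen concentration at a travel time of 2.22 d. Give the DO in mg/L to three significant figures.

k_1 L₀/(k_2−k_1) = 0.292×51.4/(1.68−0.292) = 15.01/1.388 = 10.81 mg/L.
e^(−k_1 t) = e^(−0.292×2.220) = 0.5230; e^(−k_2 t) = e^(−1.68×2.220) = 0.02400.
D = 10.81 × (0.5230 − 0.02400) + 2.90 × 0.02400 = 5.395 + 0.06961 = 5.465 mg/L.
DO = C_s − D = 10.1 − 5.465 = 4.635 mg/L.

DO ≈ 4.63 mg/L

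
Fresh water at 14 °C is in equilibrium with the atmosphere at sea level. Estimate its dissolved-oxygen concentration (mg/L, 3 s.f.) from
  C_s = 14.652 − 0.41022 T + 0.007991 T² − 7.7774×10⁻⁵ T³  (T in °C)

C_s ≈ 10.3 mg/L

C_s = 14.652 − 0.41022×14 + 0.007991×14² − 7.7774×10⁻⁵×14³ = 10.26 mg/L.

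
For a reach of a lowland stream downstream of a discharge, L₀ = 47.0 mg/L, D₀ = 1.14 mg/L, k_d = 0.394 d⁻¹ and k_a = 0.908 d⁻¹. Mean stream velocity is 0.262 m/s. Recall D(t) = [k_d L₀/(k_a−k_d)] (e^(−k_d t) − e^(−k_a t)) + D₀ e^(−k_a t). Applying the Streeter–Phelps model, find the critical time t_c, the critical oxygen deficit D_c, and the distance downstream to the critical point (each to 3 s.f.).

t_c ≈ 1.56 d; D_c ≈ 11.0 mg/L; x_c ≈ 35.4 km

At the critical point dD/dt = 0, so k_d L₀ e^(−k_d t) = k_a D. Substituting D(t) from the Streeter–Phelps equation and solving for t gives
t_c = ln[(k_a/k_d)(1 − D₀(k_a−k_d)/(k_d L₀))] / (k_a−k_d).
Here k_a−k_d = 0.5140 d⁻¹ and 1 − D₀(k_a−k_d)/(k_d L₀) = 1 − 1.14×0.5140/(0.394×47.0) = 0.9684, so
t_c = ln(2.305 × 0.9684) / 0.5140 = 0.8027 / 0.5140 = 1.562 d.
D_c = (k_d/k_a) L₀ e^(−k_d t_c) = (0.394/0.908) × 47.0 × e^(−0.394×1.562) = 0.4339 × 47.0 × 0.5405 = 11.02 mg/L.
x_c = v t_c = 0.262 m/s × 1.562 d × 86400 s/d = 35350 m ≈ 35.4 km.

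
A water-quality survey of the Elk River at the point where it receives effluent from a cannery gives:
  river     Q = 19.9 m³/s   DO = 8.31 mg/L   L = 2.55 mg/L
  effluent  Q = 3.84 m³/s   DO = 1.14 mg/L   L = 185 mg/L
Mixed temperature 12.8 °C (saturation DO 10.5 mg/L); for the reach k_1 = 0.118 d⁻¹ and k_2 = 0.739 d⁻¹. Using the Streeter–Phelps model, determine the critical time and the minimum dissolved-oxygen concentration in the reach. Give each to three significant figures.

Mixed DO = (19.9×8.31 + 3.84×1.14)/(19.9+3.84) = 169.7/23.74 = 7.150 mg/L.
Mixed L₀ = (19.9×2.55 + 3.84×185)/(23.74) = 761.1/23.74 = 32.06 mg/L.
Initial deficit D₀ = C_s − DO₀ = 10.5 − 7.150 = 3.350 mg/L.
t_c = (1/0.6210) ln[(0.739/0.118)(1 − 3.350×0.6210/(0.118×32.06))] = 1.610 × ln(2.819) = 1.669 d.
D_c = (0.118/0.739) × 32.06 × e^(−0.118×1.669) = 0.1597 × 32.06 × 0.8212 = 4.204 mg/L.
Minimum DO = 10.5 − 4.204 = 6.296 mg/L.

t_c ≈ 1.67 d; minimum DO ≈ 6.30 mg/L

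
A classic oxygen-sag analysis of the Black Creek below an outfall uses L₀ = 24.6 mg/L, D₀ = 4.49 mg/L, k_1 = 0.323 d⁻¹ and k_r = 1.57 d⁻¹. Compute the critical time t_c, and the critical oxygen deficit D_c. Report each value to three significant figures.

t_c = [1/(k_r−k_1)] ln[(k_r/k_1)(1 − D₀(k_r−k_1)/(k_1 L₀))]
= [1/(1.57−0.323)] ln[(1.57/0.323)(1 − 4.49×1.247/(0.323×24.6))]
= (1/1.247) ln[4.861 × 0.2953] = 0.8019 × ln(1.436) = 0.8019 × 0.3616 = 0.2900 d.
D_c = (k_1/k_r) L₀ e^(−k_1 t_c) = (0.323/1.57) × 24.6 × e^(−0.323×0.2900) = 0.2057 × 24.6 × 0.9106 = 4.609 mg/L.

t_c ≈ 0.290 d; D_c ≈ 4.61 mg/L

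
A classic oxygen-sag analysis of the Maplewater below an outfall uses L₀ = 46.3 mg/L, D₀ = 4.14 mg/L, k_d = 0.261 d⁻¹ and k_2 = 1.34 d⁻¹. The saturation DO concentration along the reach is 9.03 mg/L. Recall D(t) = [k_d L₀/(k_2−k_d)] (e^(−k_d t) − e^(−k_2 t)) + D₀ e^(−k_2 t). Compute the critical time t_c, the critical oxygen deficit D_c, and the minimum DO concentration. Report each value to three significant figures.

With k_2/k_d = 5.134 and 1 − D₀(k_2−k_d)/(k_d L₀) = 0.6303,
t_c = ln(5.134 × 0.6303) / (1.34 − 0.261) = ln(3.236) / 1.079 = 1.174/1.079 = 1.088 d.
L(t_c) = L₀ e^(−k_d t_c) = 46.3 × 0.7527 = 34.85 mg/L, and at the critical point k_2 D_c = k_d L, so D_c = (0.261/1.34) × 34.85 = 6.788 mg/L.
Minimum DO = C_s − D_c = 9.03 − 6.788 = 2.242 mg/L.

t_c ≈ 1.09 d; D_c ≈ 6.79 mg/L; min DO ≈ 2.24 mg/L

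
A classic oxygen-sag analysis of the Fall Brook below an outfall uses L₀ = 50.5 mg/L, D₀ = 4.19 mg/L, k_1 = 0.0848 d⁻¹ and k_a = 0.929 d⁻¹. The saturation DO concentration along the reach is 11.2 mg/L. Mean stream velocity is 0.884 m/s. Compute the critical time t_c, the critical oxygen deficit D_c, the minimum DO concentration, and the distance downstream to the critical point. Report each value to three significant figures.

t_c ≈ 0.764 d; D_c ≈ 4.32 mg/L; min DO ≈ 6.88 mg/L; x_c ≈ 58.4 km

At the critical point dD/dt = 0, so k_1 L₀ e^(−k_1 t) = k_a D. Substituting D(t) from the Streeter–Phelps equation and solving for t gives
t_c = ln[(k_a/k_1)(1 − D₀(k_a−k_1)/(k_1 L₀))] / (k_a−k_1).
Here k_a−k_1 = 0.8442 d⁻¹ and 1 − D₀(k_a−k_1)/(k_1 L₀) = 1 − 4.19×0.8442/(0.0848×50.5) = 0.1740, so
t_c = ln(10.96 × 0.1740) / 0.8442 = 0.6452 / 0.8442 = 0.7643 d.
D_c = (k_1/k_a) L₀ e^(−k_1 t_c) = (0.0848/0.929) × 50.5 × e^(−0.0848×0.7643) = 0.09128 × 50.5 × 0.9372 = 4.320 mg/L.
Minimum DO = C_s − D_c = 11.2 − 4.320 = 6.880 mg/L.
x_c = v t_c = 0.884 m/s × 0.7643 d × 86400 s/d = 58370 m ≈ 58.4 km.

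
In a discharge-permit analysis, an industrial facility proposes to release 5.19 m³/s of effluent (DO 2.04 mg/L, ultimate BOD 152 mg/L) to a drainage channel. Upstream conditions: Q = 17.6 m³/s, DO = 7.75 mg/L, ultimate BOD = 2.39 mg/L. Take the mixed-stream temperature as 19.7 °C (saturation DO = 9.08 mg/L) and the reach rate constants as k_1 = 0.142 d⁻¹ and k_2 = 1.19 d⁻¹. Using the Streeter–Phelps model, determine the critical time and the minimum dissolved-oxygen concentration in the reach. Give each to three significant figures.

t_c ≈ 1.30 d; minimum DO ≈ 5.46 mg/L

Mixed DO = (17.6×7.75 + 5.19×2.04)/(17.6+5.19) = 147.0/22.79 = 6.450 mg/L.
Mixed L₀ = (17.6×2.39 + 5.19×152)/(22.79) = 830.9/22.79 = 36.46 mg/L.
Initial deficit D₀ = C_s − DO₀ = 9.08 − 6.450 = 2.630 mg/L.
t_c = (1/1.048) ln[(1.19/0.142)(1 − 2.630×1.048/(0.142×36.46))] = 0.9542 × ln(3.918) = 1.303 d.
D_c = (0.142/1.19) × 36.46 × e^(−0.142×1.303) = 0.1193 × 36.46 × 0.8311 = 3.616 mg/L.
Minimum DO = 9.08 − 3.616 = 5.464 mg/L.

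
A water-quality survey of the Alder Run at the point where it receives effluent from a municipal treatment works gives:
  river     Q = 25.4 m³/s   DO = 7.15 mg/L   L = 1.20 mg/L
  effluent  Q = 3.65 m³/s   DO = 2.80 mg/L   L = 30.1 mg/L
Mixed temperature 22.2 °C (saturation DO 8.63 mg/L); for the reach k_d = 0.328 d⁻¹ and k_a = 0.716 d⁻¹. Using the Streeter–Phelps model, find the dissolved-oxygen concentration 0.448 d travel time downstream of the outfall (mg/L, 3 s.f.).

DO ≈ 6.60 mg/L

Mixed DO = (25.4×7.15 + 3.65×2.80)/(25.4+3.65) = 191.8/29.05 = 6.603 mg/L.
Mixed L₀ = (25.4×1.20 + 3.65×30.1)/(29.05) = 140.3/29.05 = 4.831 mg/L.
Initial deficit D₀ = C_s − DO₀ = 8.63 − 6.603 = 2.027 mg/L.
D(0.448) = [0.328×4.831/(0.716−0.328)](e^(−0.328×0.448) − e^(−0.716×0.448)) + 2.027 e^(−0.716×0.448)
= 4.084 × (0.8633 − 0.7256) + 2.027 × 0.7256 = 2.033 mg/L.
DO = 8.63 − 2.033 = 6.597 mg/L.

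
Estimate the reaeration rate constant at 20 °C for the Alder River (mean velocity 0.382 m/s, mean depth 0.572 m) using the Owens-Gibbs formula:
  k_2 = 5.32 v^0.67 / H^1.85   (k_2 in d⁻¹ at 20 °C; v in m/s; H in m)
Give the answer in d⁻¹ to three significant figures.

k_2 = 5.32 × 0.382^0.67 / 0.572^1.85 = 5.32 × 0.5248 / 0.3558 = 7.847 d⁻¹.

k_2 ≈ 7.85 d⁻¹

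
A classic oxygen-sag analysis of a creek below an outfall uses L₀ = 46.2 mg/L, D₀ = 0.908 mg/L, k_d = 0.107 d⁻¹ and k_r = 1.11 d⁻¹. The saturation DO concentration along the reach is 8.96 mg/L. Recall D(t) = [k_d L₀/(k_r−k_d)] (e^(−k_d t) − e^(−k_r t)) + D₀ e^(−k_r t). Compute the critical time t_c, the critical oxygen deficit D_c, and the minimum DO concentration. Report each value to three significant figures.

At the critical point dD/dt = 0, so k_d L₀ e^(−k_d t) = k_r D. Substituting D(t) from the Streeter–Phelps equation and solving for t gives
t_c = ln[(k_r/k_d)(1 − D₀(k_r−k_d)/(k_d L₀))] / (k_r−k_d).
Here k_r−k_d = 1.003 d⁻¹ and 1 − D₀(k_r−k_d)/(k_d L₀) = 1 − 0.908×1.003/(0.107×46.2) = 0.8158, so
t_c = ln(10.37 × 0.8158) / 1.003 = 2.136 / 1.003 = 2.129 d.
D_c = (k_d/k_r) L₀ e^(−k_d t_c) = (0.107/1.11) × 46.2 × e^(−0.107×2.129) = 0.09640 × 46.2 × 0.7963 = 3.546 mg/L.
Minimum DO = C_s − D_c = 8.96 − 3.546 = 5.414 mg/L.

t_c ≈ 2.13 d; D_c ≈ 3.55 mg/L; min DO ≈ 5.41 mg/L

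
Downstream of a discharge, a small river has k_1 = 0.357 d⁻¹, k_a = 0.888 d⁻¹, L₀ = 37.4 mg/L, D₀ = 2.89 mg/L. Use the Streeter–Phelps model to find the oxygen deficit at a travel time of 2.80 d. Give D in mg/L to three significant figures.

D ≈ 7.40 mg/L

k_1 L₀/(k_a−k_1) = 0.357×37.4/(0.888−0.357) = 13.35/0.5310 = 25.14 mg/L.
e^(−k_1 t) = e^(−0.357×2.800) = 0.3680; e^(−k_a t) = e^(−0.888×2.800) = 0.08321.
D = 25.14 × (0.3680 − 0.08321) + 2.89 × 0.08321 = 7.162 + 0.2405 = 7.402 mg/L.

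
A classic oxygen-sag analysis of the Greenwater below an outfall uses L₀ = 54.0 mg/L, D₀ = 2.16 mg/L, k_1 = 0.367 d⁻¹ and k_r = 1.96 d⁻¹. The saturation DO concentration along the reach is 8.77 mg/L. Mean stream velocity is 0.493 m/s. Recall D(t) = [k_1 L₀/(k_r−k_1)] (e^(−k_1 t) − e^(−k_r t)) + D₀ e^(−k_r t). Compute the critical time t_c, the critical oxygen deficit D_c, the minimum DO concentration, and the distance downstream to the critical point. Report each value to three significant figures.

t_c = [1/(k_r−k_1)] ln[(k_r/k_1)(1 − D₀(k_r−k_1)/(k_1 L₀))]
= [1/(1.96−0.367)] ln[(1.96/0.367)(1 − 2.16×1.593/(0.367×54.0))]
= (1/1.593) ln[5.341 × 0.8264] = 0.6277 × ln(4.413) = 0.6277 × 1.485 = 0.9320 d.
D_c = (k_1/k_r) L₀ e^(−k_1 t_c) = (0.367/1.96) × 54.0 × e^(−0.367×0.9320) = 0.1872 × 54.0 × 0.7103 = 7.182 mg/L.
Minimum DO = C_s − D_c = 8.77 − 7.182 = 1.588 mg/L.
x_c = v t_c = 0.493 m/s × 0.9320 d × 86400 s/d = 39700 m ≈ 39.7 km.

t_c ≈ 0.932 d; D_c ≈ 7.18 mg/L; min DO ≈ 1.59 mg/L; x_c ≈ 39.7 km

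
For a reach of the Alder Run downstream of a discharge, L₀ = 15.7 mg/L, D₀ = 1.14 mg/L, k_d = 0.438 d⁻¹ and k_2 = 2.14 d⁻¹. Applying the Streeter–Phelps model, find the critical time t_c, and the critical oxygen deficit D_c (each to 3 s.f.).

t_c ≈ 0.737 d; D_c ≈ 2.33 mg/L

With k_2/k_d = 4.886 and 1 − D₀(k_2−k_d)/(k_d L₀) = 0.7178,
t_c = ln(4.886 × 0.7178) / (2.14 − 0.438) = ln(3.507) / 1.702 = 1.255/1.702 = 0.7373 d.
D_c = (k_d/k_2) L₀ e^(−k_d t_c) = (0.438/2.14) × 15.7 × e^(−0.438×0.7373) = 0.2047 × 15.7 × 0.7240 = 2.327 mg/L.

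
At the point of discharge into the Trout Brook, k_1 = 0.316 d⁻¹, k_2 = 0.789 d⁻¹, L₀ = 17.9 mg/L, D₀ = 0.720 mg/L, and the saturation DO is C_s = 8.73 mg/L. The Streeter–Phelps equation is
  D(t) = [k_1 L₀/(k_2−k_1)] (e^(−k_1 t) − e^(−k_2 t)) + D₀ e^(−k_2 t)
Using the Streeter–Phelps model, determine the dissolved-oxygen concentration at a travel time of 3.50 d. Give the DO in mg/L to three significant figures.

DO ≈ 5.48 mg/L

k_1 L₀/(k_2−k_1) = 0.316×17.9/(0.789−0.316) = 5.656/0.4730 = 11.96 mg/L.
e^(−k_1 t) = e^(−0.316×3.500) = 0.3309; e^(−k_2 t) = e^(−0.789×3.500) = 0.06320.
D = 11.96 × (0.3309 − 0.06320) + 0.720 × 0.06320 = 3.201 + 0.04550 = 3.247 mg/L.
DO = C_s − D = 8.73 − 3.247 = 5.483 mg/L.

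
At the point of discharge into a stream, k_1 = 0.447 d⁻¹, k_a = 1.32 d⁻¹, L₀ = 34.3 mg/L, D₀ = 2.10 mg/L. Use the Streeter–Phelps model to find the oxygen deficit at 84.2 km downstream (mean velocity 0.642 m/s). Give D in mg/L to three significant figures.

D ≈ 6.83 mg/L

Travel time t = x/v = 84.2 km / (0.642 m/s) = 84200 m / 0.642 m/s = 131200 s = 1.518 d.
k_1 L₀/(k_a−k_1) = 0.447×34.3/(1.32−0.447) = 15.33/0.8730 = 17.56 mg/L.
e^(−k_1 t) = e^(−0.447×1.518) = 0.5074; e^(−k_a t) = e^(−1.32×1.518) = 0.1348.
D = 17.56 × (0.5074 − 0.1348) + 2.10 × 0.1348 = 6.543 + 0.2831 = 6.826 mg/L.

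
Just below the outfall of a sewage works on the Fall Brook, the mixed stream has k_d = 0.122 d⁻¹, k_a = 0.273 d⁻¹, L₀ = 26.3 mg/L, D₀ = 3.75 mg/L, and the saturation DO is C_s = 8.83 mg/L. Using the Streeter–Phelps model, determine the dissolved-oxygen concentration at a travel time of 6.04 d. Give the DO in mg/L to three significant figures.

DO ≈ 2.02 mg/L

k_d L₀/(k_a−k_d) = 0.122×26.3/(0.273−0.122) = 3.209/0.1510 = 21.25 mg/L.
e^(−k_d t) = e^(−0.122×6.040) = 0.4786; e^(−k_a t) = e^(−0.273×6.040) = 0.1923.
D = 21.25 × (0.4786 − 0.1923) + 3.75 × 0.1923 = 6.085 + 0.7210 = 6.806 mg/L.
DO = C_s − D = 8.83 − 6.806 = 2.024 mg/L.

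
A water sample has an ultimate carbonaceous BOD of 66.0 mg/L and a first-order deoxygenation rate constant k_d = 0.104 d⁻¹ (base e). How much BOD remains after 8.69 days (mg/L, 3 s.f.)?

L ≈ 26.7 mg/L

L_t = L₀ e^(−k_d t) = 66.0 × e^(−0.104×8.69) = 66.0 × 0.4050 = 26.73 mg/L.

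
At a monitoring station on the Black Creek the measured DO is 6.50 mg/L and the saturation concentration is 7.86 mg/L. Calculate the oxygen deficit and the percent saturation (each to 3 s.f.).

D = C_s − C = 7.86 − 6.50 = 1.36 mg/L.
% saturation = 6.50/7.86 × 100 = 82.7 %.

D ≈ 1.36 mg/L; 82.7 % saturation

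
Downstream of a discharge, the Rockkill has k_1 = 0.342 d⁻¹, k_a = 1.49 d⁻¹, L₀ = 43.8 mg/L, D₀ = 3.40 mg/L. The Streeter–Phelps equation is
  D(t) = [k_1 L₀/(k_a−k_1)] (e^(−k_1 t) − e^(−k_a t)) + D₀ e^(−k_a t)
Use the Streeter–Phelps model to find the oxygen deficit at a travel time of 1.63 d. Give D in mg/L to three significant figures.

k_1 L₀/(k_a−k_1) = 0.342×43.8/(1.49−0.342) = 14.98/1.148 = 13.05 mg/L.
e^(−k_1 t) = e^(−0.342×1.630) = 0.5727; e^(−k_a t) = e^(−1.49×1.630) = 0.08815.
D = 13.05 × (0.5727 − 0.08815) + 3.40 × 0.08815 = 6.322 + 0.2997 = 6.622 mg/L.

D ≈ 6.62 mg/L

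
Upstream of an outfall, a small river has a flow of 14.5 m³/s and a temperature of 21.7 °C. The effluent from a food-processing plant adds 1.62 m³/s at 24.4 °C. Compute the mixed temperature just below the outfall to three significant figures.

22.0 °C

Flow-weighted mixing: C = (Q_r C_r + Q_w C_w)/(Q_r + Q_w)
= (14.5×21.7 + 1.62×24.4)/(14.5 + 1.62) = 354.2/16.12 = 21.97 °C.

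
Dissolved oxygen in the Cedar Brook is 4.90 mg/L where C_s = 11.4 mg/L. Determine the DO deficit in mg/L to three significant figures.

D = C_s − C = 11.4 − 4.90 = 6.50 mg/L.

D ≈ 6.50 mg/L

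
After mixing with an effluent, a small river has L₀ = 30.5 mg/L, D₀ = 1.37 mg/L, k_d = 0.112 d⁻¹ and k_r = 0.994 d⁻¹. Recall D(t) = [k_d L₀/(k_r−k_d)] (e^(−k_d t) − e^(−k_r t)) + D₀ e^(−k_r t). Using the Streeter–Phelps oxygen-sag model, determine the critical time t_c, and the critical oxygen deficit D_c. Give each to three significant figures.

At the critical point dD/dt = 0, so k_d L₀ e^(−k_d t) = k_r D. Substituting D(t) from the Streeter–Phelps equation and solving for t gives
t_c = ln[(k_r/k_d)(1 − D₀(k_r−k_d)/(k_d L₀))] / (k_r−k_d).
Here k_r−k_d = 0.8820 d⁻¹ and 1 − D₀(k_r−k_d)/(k_d L₀) = 1 − 1.37×0.8820/(0.112×30.5) = 0.6463, so
t_c = ln(8.875 × 0.6463) / 0.8820 = 1.747 / 0.8820 = 1.980 d.
D_c = (k_d/k_r) L₀ e^(−k_d t_c) = (0.112/0.994) × 30.5 × e^(−0.112×1.980) = 0.1127 × 30.5 × 0.8011 = 2.753 mg/L.

t_c ≈ 1.98 d; D_c ≈ 2.75 mg/L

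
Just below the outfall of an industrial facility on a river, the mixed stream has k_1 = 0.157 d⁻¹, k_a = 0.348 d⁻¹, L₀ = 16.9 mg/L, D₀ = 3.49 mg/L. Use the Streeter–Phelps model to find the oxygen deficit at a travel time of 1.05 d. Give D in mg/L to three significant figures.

D ≈ 4.56 mg/L

k_1 L₀/(k_a−k_1) = 0.157×16.9/(0.348−0.157) = 2.653/0.1910 = 13.89 mg/L.
e^(−k_1 t) = e^(−0.157×1.050) = 0.8480; e^(−k_a t) = e^(−0.348×1.050) = 0.6939.
D = 13.89 × (0.8480 − 0.6939) + 3.49 × 0.6939 = 2.141 + 2.422 = 4.563 mg/L.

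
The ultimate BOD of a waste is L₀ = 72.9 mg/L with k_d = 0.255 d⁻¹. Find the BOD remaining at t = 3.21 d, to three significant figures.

L ≈ 32.2 mg/L

L_t = L₀ e^(−k_d t) = 72.9 × e^(−0.255×3.21) = 72.9 × 0.4411 = 32.15 mg/L.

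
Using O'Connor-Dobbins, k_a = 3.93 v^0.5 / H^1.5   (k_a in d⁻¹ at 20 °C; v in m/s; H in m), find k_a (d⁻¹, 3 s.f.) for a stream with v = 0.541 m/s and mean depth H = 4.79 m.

k_a ≈ 0.276 d⁻¹

k_a = 3.93 × 0.541^0.5 / 4.79^1.5 = 3.93 × 0.7355 / 10.48 = 0.2757 d⁻¹.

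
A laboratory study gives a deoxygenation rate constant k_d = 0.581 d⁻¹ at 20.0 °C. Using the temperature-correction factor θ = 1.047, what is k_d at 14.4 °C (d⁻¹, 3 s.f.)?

k_d ≈ 0.449 d⁻¹

k_d(T₂) = k_d(T₁) · θ^(T₂−T₁) = 0.581 × 1.047^(14.4−20.0)
= 0.581 × 1.047^-5.60 = 0.581 × 0.7732 = 0.4492 d⁻¹.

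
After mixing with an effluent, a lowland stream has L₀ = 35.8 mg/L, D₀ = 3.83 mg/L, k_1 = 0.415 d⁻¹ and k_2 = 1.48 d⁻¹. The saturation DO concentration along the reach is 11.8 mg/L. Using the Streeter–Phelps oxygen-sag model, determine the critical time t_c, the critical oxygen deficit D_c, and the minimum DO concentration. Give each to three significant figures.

At the critical point dD/dt = 0, so k_1 L₀ e^(−k_1 t) = k_2 D. Substituting D(t) from the Streeter–Phelps equation and solving for t gives
t_c = ln[(k_2/k_1)(1 − D₀(k_2−k_1)/(k_1 L₀))] / (k_2−k_1).
Here k_2−k_1 = 1.065 d⁻¹ and 1 − D₀(k_2−k_1)/(k_1 L₀) = 1 − 3.83×1.065/(0.415×35.8) = 0.7255, so
t_c = ln(3.566 × 0.7255) / 1.065 = 0.9506 / 1.065 = 0.8925 d.
L(t_c) = L₀ e^(−k_1 t_c) = 35.8 × 0.6905 = 24.72 mg/L, and at the critical point k_2 D_c = k_1 L, so D_c = (0.415/1.48) × 24.72 = 6.931 mg/L.
Minimum DO = C_s − D_c = 11.8 − 6.931 = 4.869 mg/L.

t_c ≈ 0.893 d; D_c ≈ 6.93 mg/L; min DO ≈ 4.87 mg/L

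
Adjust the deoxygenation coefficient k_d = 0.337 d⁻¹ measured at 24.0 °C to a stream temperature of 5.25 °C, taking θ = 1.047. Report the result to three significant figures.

k_d(T₂) = k_d(T₁) · θ^(T₂−T₁) = 0.337 × 1.047^(5.25−24.0)
= 0.337 × 1.047^-18.8 = 0.337 × 0.4227 = 0.1424 d⁻¹.

k_d ≈ 0.142 d⁻¹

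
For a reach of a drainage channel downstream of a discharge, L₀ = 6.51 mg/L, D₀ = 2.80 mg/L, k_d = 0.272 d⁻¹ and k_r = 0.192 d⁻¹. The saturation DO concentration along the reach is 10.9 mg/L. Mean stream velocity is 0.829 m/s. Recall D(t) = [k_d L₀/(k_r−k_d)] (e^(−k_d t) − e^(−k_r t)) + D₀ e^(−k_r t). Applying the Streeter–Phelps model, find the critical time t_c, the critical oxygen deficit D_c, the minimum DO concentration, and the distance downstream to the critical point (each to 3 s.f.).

t_c ≈ 2.86 d; D_c ≈ 4.23 mg/L; min DO ≈ 6.67 mg/L; x_c ≈ 205 km

t_c = [1/(k_r−k_d)] ln[(k_r/k_d)(1 − D₀(k_r−k_d)/(k_d L₀))]
= [1/(0.192−0.272)] ln[(0.192/0.272)(1 − 2.80×-0.08000/(0.272×6.51))]
= (1/-0.08000) ln[0.7059 × 1.127] = -12.50 × ln(0.7952) = -12.50 × -0.2292 = 2.865 d.
L(t_c) = L₀ e^(−k_d t_c) = 6.51 × 0.4588 = 2.986 mg/L, and at the critical point k_r D_c = k_d L, so D_c = (0.272/0.192) × 2.986 = 4.231 mg/L.
Minimum DO = C_s − D_c = 10.9 − 4.231 = 6.669 mg/L.
x_c = v t_c = 0.829 m/s × 2.865 d × 86400 s/d = 205200 m ≈ 205 km.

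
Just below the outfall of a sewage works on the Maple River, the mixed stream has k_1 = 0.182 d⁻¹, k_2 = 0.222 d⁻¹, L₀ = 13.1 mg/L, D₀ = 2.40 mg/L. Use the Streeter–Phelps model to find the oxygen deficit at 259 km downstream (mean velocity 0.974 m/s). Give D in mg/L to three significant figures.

Travel time t = x/v = 259 km / (0.974 m/s) = 259000 m / 0.974 m/s = 265900 s = 3.078 d.
k_1 L₀/(k_2−k_1) = 0.182×13.1/(0.222−0.182) = 2.384/0.04000 = 59.60 mg/L.
e^(−k_1 t) = e^(−0.182×3.078) = 0.5711; e^(−k_2 t) = e^(−0.222×3.078) = 0.5050.
D = 59.60 × (0.5711 − 0.5050) + 2.40 × 0.5050 = 3.943 + 1.212 = 5.155 mg/L.

D ≈ 5.16 mg/L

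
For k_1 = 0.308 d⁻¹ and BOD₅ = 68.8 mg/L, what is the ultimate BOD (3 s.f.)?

L₀ ≈ 87.6 mg/L

BOD₅ = L₀(1 − e^(−5k_1)) ⇒ L₀ = BOD₅ / (1 − e^(−5×0.308))
= 68.8 / (1 − 0.2144) = 68.8 / 0.7856 = 87.57 mg/L.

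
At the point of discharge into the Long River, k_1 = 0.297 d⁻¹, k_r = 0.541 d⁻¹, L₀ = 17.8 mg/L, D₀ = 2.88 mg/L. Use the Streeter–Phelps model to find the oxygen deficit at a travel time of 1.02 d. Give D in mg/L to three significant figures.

D ≈ 5.18 mg/L

k_1 L₀/(k_r−k_1) = 0.297×17.8/(0.541−0.297) = 5.287/0.2440 = 21.67 mg/L.
e^(−k_1 t) = e^(−0.297×1.020) = 0.7386; e^(−k_r t) = e^(−0.541×1.020) = 0.5759.
D = 21.67 × (0.7386 − 0.5759) + 2.88 × 0.5759 = 3.526 + 1.659 = 5.185 mg/L.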